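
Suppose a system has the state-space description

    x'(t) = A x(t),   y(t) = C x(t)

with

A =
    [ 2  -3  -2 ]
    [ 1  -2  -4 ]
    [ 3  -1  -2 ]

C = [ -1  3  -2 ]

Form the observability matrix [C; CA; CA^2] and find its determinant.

1088

CA = [[-5, -1, -6]]
CA^2 = [[-29, 23, 26]]
Observability matrix O = [C; CA; CA^2] = [[-1, 3, -2], [-5, -1, -6], [-29, 23, 26]]
Expanding along the first row, det(O) = (-1)·((-1)·26 - (-6)·23) - 3·((-5)·26 - (-6)·(-29)) + (-2)·((-5)·23 - (-1)·(-29)) = (-1)·112 - 3·(-304) + (-2)·(-144) = 1088
Since det(O) ≠ 0, rank(O) = 3 and the system is completely observable.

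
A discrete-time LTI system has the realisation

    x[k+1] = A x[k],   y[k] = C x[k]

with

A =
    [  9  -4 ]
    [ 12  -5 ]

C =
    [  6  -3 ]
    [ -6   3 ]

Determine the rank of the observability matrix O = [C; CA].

CA = [[18, -9], [-18, 9]]
Observability matrix O = [C; CA] = [[6, -3], [-6, 3], [18, -9], [-18, 9]]
Every row of O is a scalar multiple of row 1 = [6, -3] (multipliers 1, -1, 3, -3), so the rows span a one-dimensional space.
O ≠ 0, hence rank(O) = 1.
rank(O) = 1 < n = 2, so the pair (A, C) is not completely observable.

1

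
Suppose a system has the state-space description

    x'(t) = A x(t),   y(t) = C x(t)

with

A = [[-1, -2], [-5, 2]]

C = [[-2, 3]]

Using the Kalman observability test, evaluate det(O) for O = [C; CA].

19

CA = [[-13, 10]]
Observability matrix O = [C; CA] = [[-2, 3], [-13, 10]]
det(O) = (-2)·10 - 3·(-13) = -20 - (-39) = 19
Since det(O) ≠ 0, rank(O) = 2 and the system is completely observable.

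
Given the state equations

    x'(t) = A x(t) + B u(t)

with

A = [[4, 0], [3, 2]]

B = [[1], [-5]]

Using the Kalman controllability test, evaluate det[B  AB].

13

AB = [[4], [-7]]
Controllability matrix C = [B  AB] = [[1, 4], [-5, -7]]
det(C) = 1·(-7) - 4·(-5) = -7 - (-20) = 13
Since det(C) ≠ 0, rank(C) = 2 and the system is completely controllable.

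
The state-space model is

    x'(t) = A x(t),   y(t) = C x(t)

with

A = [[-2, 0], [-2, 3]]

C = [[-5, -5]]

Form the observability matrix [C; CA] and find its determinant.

CA = [[20, -15]]
Observability matrix O = [C; CA] = [[-5, -5], [20, -15]]
det(O) = (-5)·(-15) - (-5)·20 = 75 - (-100) = 175
Since det(O) ≠ 0, rank(O) = 2 and the system is completely observable.

175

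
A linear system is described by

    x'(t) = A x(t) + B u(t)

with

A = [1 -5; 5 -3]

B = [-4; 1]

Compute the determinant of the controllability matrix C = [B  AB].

AB = [[-9], [-23]]
Controllability matrix C = [B  AB] = [[-4, -9], [1, -23]]
det(C) = (-4)·(-23) - (-9)·1 = 92 - (-9) = 101
Since det(C) ≠ 0, rank(C) = 2 and the system is completely controllable.

101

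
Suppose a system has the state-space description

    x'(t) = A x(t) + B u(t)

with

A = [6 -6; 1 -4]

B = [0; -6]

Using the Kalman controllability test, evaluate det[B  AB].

216

AB = [[36], [24]]
Controllability matrix C = [B  AB] = [[0, 36], [-6, 24]]
det(C) = 0·24 - 36·(-6) = 0 - (-216) = 216
Since det(C) ≠ 0, rank(C) = 2 and the system is completely controllable.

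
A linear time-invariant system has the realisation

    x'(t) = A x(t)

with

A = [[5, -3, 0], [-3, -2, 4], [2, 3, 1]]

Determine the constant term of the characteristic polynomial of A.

103

Expand det(sI - A) for the 3×3 matrix.
p(s) = s^3 - 4s^2 - 28s + 103.
(Check: constant term = det(-A) = (-1)^3 det A = 103; coefficient of s^2 = -tr A = -4.)
The constant term is 103.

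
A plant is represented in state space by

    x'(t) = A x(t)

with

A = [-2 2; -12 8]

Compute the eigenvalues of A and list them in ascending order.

2, 4

det(sI - A) = s^2 - (tr A)s + det A, with tr A = (-2) + 8 = 6 and det A = (-2)·8 - 2·(-12) = -16 - (-24) = 8.
So p(s) = det(sI - A) = s^2 - 6s + 8.
Factor s^2 - 6s + 8: two numbers with sum 6 and product 8 are 4 and 2, so s^2 - 6s + 8 = (s - 4)(s - 2).
Hence p(s) = (s - 4) (s - 2), with roots 2, 4.
At least one eigenvalue has non-negative real part, so the system is not asymptotically stable.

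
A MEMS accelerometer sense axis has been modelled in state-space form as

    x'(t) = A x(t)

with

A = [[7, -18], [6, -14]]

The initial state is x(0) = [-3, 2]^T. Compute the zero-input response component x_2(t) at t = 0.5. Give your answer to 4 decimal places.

det(sI - A) = s^2 - (tr A)s + det A, with tr A = 7 + (-14) = -7 and det A = 7·(-14) - (-18)·6 = -98 - (-108) = 10.
So p(s) = det(sI - A) = s^2 + 7s + 10.
Factor s^2 + 7s + 10: two numbers with sum -7 and product 10 are -2 and -5, so s^2 + 7s + 10 = (s + 2)(s + 5).
Hence p(s) = (s + 2) (s + 5), with roots -5, -2.
The eigenvalues -5, -2 are distinct and real, so A is diagonalisable and x(t) = e^{At} x(0) = V diag(e^{λ_i t}) V^{-1} x(0), where the columns of V are the eigenvectors.
λ = -5: A - (-5)I = [[12, -18], [6, -9]]. Row 1 gives 12·v1 + (-18)·v2 = 0, so take v_1 = [3, 2]^T.
λ = -2: A - (-2)I = [[9, -18], [6, -12]]. Row 1 gives 9·v1 + (-18)·v2 = 0, so take v_2 = [-2, -1]^T.
V = [v_1 v_2] = [[3, -2], [2, -1]] has det V = 1, so V^{-1} = adj(V)/det V = [[-1, 2], [-2, 3]].
Modal coordinates z(0) = V^{-1} x(0): (-1)·(-3) + 2·2 = 7; (-2)·(-3) + 3·2 = 12; so z(0) = [7, 12]^T.
x_2(t) = Σ_i (v_i)_2 · z_i(0) · e^{λ_i t} (row 2 of V times the modal terms).
x_2(0.5) = 2·7·e^{-5·0.5} + (-1)·12·e^{-2·0.5} = 14·0.082085 + (-12)·0.367879 = -3.2654.

-3.2654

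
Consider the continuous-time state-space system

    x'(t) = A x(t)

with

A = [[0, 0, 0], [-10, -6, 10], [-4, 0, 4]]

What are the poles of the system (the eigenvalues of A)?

det(sI - A) = s^3 - (tr A)s^2 + (M11 + M22 + M33)s - det A, where Mii is the 2×2 principal minor of A obtained by deleting row i and column i.
tr A = 0 + (-6) + 4 = -2; M11 = (-6)·4 - 10·0 = -24 - 0 = -24; M22 = 0·4 - 0·(-4) = 0 - 0 = 0; M33 = 0·(-6) - 0·(-10) = 0 - 0 = 0; sum of minors = -24.
det A = 0·((-6)·4 - 10·0) - 0·((-10)·4 - 10·(-4)) + 0·((-10)·0 - (-6)·(-4)) = 0·(-24) - 0·0 + 0·(-24) = 0.
So p(s) = det(sI - A) = s^3 + 2s^2 - 24s.
The constant term is 0, so p(s) = s(s^2 + 2s - 24).
Factor s^2 + 2s - 24: two numbers with sum -2 and product -24 are 4 and -6, so s^2 + 2s - 24 = (s - 4)(s + 6).
Hence p(s) = s (s - 4) (s + 6), with roots -6, 0, 4.
At least one eigenvalue has non-negative real part, so the system is not asymptotically stable.

-6, 0, 4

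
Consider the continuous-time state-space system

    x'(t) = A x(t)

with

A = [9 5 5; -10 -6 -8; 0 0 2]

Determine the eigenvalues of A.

-1, 2, 4

det(sI - A) = s^3 - (tr A)s^2 + (M11 + M22 + M33)s - det A, where Mii is the 2×2 principal minor of A obtained by deleting row i and column i.
tr A = 9 + (-6) + 2 = 5; M11 = (-6)·2 - (-8)·0 = -12 - 0 = -12; M22 = 9·2 - 5·0 = 18 - 0 = 18; M33 = 9·(-6) - 5·(-10) = -54 - (-50) = -4; sum of minors = 2.
det A = 9·((-6)·2 - (-8)·0) - 5·((-10)·2 - (-8)·0) + 5·((-10)·0 - (-6)·0) = 9·(-12) - 5·(-20) + 5·0 = -8.
So p(s) = det(sI - A) = s^3 - 5s^2 + 2s + 8.
Rational-root test: any integer root divides 8. Testing small divisors, s = -1 works: p(-1) = -1 + (-5) + (-2) + 8 = 0, so (s + 1) is a factor.
Dividing, p(s) = (s + 1)(s^2 - 6s + 8).
Factor s^2 - 6s + 8: two numbers with sum 6 and product 8 are 4 and 2, so s^2 - 6s + 8 = (s - 4)(s - 2).
Hence p(s) = (s - 4) (s - 2) (s + 1), with roots -1, 2, 4.
At least one eigenvalue has non-negative real part, so the system is not asymptotically stable.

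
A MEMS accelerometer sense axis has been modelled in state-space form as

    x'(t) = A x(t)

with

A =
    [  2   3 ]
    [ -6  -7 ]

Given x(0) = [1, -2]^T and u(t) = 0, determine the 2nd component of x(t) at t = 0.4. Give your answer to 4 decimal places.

-0.4038

det(sI - A) = s^2 - (tr A)s + det A, with tr A = 2 + (-7) = -5 and det A = 2·(-7) - 3·(-6) = -14 - (-18) = 4.
So p(s) = det(sI - A) = s^2 + 5s + 4.
Factor s^2 + 5s + 4: two numbers with sum -5 and product 4 are -1 and -4, so s^2 + 5s + 4 = (s + 1)(s + 4).
Hence p(s) = (s + 1) (s + 4), with roots -4, -1.
The eigenvalues -4, -1 are distinct and real, so A is diagonalisable and x(t) = e^{At} x(0) = V diag(e^{λ_i t}) V^{-1} x(0), where the columns of V are the eigenvectors.
λ = -4: A - (-4)I = [[6, 3], [-6, -3]]. Row 1 gives 6·v1 + 3·v2 = 0, so take v_1 = [-1, 2]^T.
λ = -1: A - (-1)I = [[3, 3], [-6, -6]]. Row 1 gives 3·v1 + 3·v2 = 0, so take v_2 = [1, -1]^T.
V = [v_1 v_2] = [[-1, 1], [2, -1]] has det V = -1, so V^{-1} = adj(V)/det V = [[1, 1], [2, 1]].
Modal coordinates z(0) = V^{-1} x(0): 1·1 + 1·(-2) = -1; 2·1 + 1·(-2) = 0; so z(0) = [-1, 0]^T.
x_2(t) = Σ_i (v_i)_2 · z_i(0) · e^{λ_i t} (row 2 of V times the modal terms).
x_2(0.4) = 2·(-1)·e^{-4·0.4} + (-1)·0·e^{-1·0.4} = (-2)·0.201897 + 0·0.670320 = -0.4038.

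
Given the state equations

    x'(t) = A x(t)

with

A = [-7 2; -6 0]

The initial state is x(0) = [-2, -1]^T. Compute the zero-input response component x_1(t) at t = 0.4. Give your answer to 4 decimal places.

-0.0066

det(sI - A) = s^2 - (tr A)s + det A, with tr A = (-7) + 0 = -7 and det A = (-7)·0 - 2·(-6) = 0 - (-12) = 12.
So p(s) = det(sI - A) = s^2 + 7s + 12.
Factor s^2 + 7s + 12: two numbers with sum -7 and product 12 are -3 and -4, so s^2 + 7s + 12 = (s + 3)(s + 4).
Hence p(s) = (s + 3) (s + 4), with roots -4, -3.
The eigenvalues -4, -3 are distinct and real, so A is diagonalisable and x(t) = e^{At} x(0) = V diag(e^{λ_i t}) V^{-1} x(0), where the columns of V are the eigenvectors.
λ = -4: A - (-4)I = [[-3, 2], [-6, 4]]. Row 1 gives (-3)·v1 + 2·v2 = 0, so take v_1 = [2, 3]^T.
λ = -3: A - (-3)I = [[-4, 2], [-6, 3]]. Row 1 gives (-4)·v1 + 2·v2 = 0, so take v_2 = [-1, -2]^T.
V = [v_1 v_2] = [[2, -1], [3, -2]] has det V = -1, so V^{-1} = adj(V)/det V = [[2, -1], [3, -2]].
Modal coordinates z(0) = V^{-1} x(0): 2·(-2) + (-1)·(-1) = -3; 3·(-2) + (-2)·(-1) = -4; so z(0) = [-3, -4]^T.
x_1(t) = Σ_i (v_i)_1 · z_i(0) · e^{λ_i t} (row 1 of V times the modal terms).
x_1(0.4) = 2·(-3)·e^{-4·0.4} + (-1)·(-4)·e^{-3·0.4} = (-6)·0.201897 + 4·0.301194 = -0.0066.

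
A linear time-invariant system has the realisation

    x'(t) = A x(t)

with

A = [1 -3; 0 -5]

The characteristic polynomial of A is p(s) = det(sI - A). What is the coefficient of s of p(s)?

For a 2×2 matrix, det(sI - A) = s^2 - (tr A)s + det A.
tr A = -4, det A = -5.
So p(s) = s^2 + 4s - 5.
The coefficient of s is 4.

4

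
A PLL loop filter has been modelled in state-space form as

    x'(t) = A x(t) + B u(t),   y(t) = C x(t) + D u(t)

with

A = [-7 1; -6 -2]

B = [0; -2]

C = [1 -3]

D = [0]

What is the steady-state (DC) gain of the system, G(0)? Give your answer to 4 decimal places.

G(0) = C(-A)^{-1}B + D = -C A^{-1} B + D.
det A = 20, so A^{-1} = (1/20)·adj(A) = [[-1/10, -1/20], [3/10, -7/20]]
A^{-1} B = [1/10, 7/10]^T
C A^{-1} B = -2
G(0) = D - C A^{-1} B = 0 - (-2) = 2

2.0000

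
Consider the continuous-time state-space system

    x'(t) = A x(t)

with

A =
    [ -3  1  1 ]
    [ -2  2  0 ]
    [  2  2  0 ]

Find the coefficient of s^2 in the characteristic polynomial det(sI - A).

Expand det(sI - A) for the 3×3 matrix.
p(s) = s^3 + s^2 - 6s + 8.
(Check: constant term = det(-A) = (-1)^3 det A = 8; coefficient of s^2 = -tr A = 1.)
The coefficient of s^2 is 1.

1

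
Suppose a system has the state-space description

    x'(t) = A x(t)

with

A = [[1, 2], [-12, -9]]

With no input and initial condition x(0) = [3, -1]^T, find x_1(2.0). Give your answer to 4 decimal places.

det(sI - A) = s^2 - (tr A)s + det A, with tr A = 1 + (-9) = -8 and det A = 1·(-9) - 2·(-12) = -9 - (-24) = 15.
So p(s) = det(sI - A) = s^2 + 8s + 15.
Factor s^2 + 8s + 15: two numbers with sum -8 and product 15 are -3 and -5, so s^2 + 8s + 15 = (s + 3)(s + 5).
Hence p(s) = (s + 3) (s + 5), with roots -5, -3.
The eigenvalues -5, -3 are distinct and real, so A is diagonalisable and x(t) = e^{At} x(0) = V diag(e^{λ_i t}) V^{-1} x(0), where the columns of V are the eigenvectors.
λ = -5: A - (-5)I = [[6, 2], [-12, -4]]. Row 1 gives 6·v1 + 2·v2 = 0, so take v_1 = [-1, 3]^T.
λ = -3: A - (-3)I = [[4, 2], [-12, -6]]. Row 1 gives 4·v1 + 2·v2 = 0, so take v_2 = [1, -2]^T.
V = [v_1 v_2] = [[-1, 1], [3, -2]] has det V = -1, so V^{-1} = adj(V)/det V = [[2, 1], [3, 1]].
Modal coordinates z(0) = V^{-1} x(0): 2·3 + 1·(-1) = 5; 3·3 + 1·(-1) = 8; so z(0) = [5, 8]^T.
x_1(t) = Σ_i (v_i)_1 · z_i(0) · e^{λ_i t} (row 1 of V times the modal terms).
x_1(2.0) = (-1)·5·e^{-5·2.0} + 1·8·e^{-3·2.0} = (-5)·0.000045 + 8·0.002479 = 0.0196.

0.0196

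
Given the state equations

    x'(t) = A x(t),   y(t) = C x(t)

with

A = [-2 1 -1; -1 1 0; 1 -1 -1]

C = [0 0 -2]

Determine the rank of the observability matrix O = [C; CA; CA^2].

CA = [[-2, 2, 2]]
CA^2 = [[4, -2, 0]]
Observability matrix O = [C; CA; CA^2] = [[0, 0, -2], [-2, 2, 2], [4, -2, 0]]
det(O) = 0·(2·0 - 2·(-2)) - 0·((-2)·0 - 2·4) + (-2)·((-2)·(-2) - 2·4) = 0·4 - 0·(-8) + (-2)·(-4) = 8 ≠ 0, so rank(O) = 3.
rank(O) = 3 = n, so the pair (A, C) is completely observable.

3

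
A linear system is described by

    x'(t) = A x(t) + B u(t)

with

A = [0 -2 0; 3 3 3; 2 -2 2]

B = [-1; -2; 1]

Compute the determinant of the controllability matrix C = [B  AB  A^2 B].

416

AB = [[4], [-6], [4]]
A^2B = [[12], [6], [28]]
Controllability matrix C = [B  AB  A^2B] = [[-1, 4, 12], [-2, -6, 6], [1, 4, 28]]
Expanding along the first row, det(C) = (-1)·((-6)·28 - 6·4) - 4·((-2)·28 - 6·1) + 12·((-2)·4 - (-6)·1) = (-1)·(-192) - 4·(-62) + 12·(-2) = 416
Since det(C) ≠ 0, rank(C) = 3 and the system is completely controllable.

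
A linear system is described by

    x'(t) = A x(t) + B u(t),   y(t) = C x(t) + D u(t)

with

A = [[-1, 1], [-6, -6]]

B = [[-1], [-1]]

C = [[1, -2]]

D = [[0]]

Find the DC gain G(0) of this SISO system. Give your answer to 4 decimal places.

-1.4167

G(0) = C(-A)^{-1}B + D = -C A^{-1} B + D.
det A = 12, so A^{-1} = (1/12)·adj(A) = [[-1/2, -1/12], [1/2, -1/12]]
A^{-1} B = [7/12, -5/12]^T
C A^{-1} B = 17/12
G(0) = D - C A^{-1} B = 0 - (17/12) = -17/12 ≈ -1.4167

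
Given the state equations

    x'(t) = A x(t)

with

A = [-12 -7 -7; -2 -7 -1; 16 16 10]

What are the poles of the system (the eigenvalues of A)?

-6, -5, 2

det(sI - A) = s^3 - (tr A)s^2 + (M11 + M22 + M33)s - det A, where Mii is the 2×2 principal minor of A obtained by deleting row i and column i.
tr A = (-12) + (-7) + 10 = -9; M11 = (-7)·10 - (-1)·16 = -70 - (-16) = -54; M22 = (-12)·10 - (-7)·16 = -120 - (-112) = -8; M33 = (-12)·(-7) - (-7)·(-2) = 84 - 14 = 70; sum of minors = 8.
det A = (-12)·((-7)·10 - (-1)·16) - (-7)·((-2)·10 - (-1)·16) + (-7)·((-2)·16 - (-7)·16) = (-12)·(-54) - (-7)·(-4) + (-7)·80 = 60.
So p(s) = det(sI - A) = s^3 + 9s^2 + 8s - 60.
Rational-root test: any integer root divides -60. Testing small divisors, s = 2 works: p(2) = 8 + 36 + 16 + (-60) = 0, so (s - 2) is a factor.
Dividing, p(s) = (s - 2)(s^2 + 11s + 30).
Factor s^2 + 11s + 30: two numbers with sum -11 and product 30 are -5 and -6, so s^2 + 11s + 30 = (s + 5)(s + 6).
Hence p(s) = (s - 2) (s + 5) (s + 6), with roots -6, -5, 2.
At least one eigenvalue has non-negative real part, so the system is not asymptotically stable.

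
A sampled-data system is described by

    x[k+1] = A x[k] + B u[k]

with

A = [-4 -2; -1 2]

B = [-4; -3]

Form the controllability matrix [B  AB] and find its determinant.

74

AB = [[22], [-2]]
Controllability matrix C = [B  AB] = [[-4, 22], [-3, -2]]
det(C) = (-4)·(-2) - 22·(-3) = 8 - (-66) = 74
Since det(C) ≠ 0, rank(C) = 2 and the system is completely controllable.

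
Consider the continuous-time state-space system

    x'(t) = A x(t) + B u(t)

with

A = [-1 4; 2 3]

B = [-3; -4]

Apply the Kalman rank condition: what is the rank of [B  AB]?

2

AB = [[-13], [-18]]
Controllability matrix C = [B  AB] = [[-3, -13], [-4, -18]]
det(C) = (-3)·(-18) - (-13)·(-4) = 54 - 52 = 2 ≠ 0, so rank(C) = 2.
rank(C) = 2 = n, so the pair (A, B) is completely controllable.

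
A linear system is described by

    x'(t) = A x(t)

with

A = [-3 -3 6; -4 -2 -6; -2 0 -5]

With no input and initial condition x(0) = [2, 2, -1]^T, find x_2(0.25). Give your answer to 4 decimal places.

det(sI - A) = s^3 - (tr A)s^2 + (M11 + M22 + M33)s - det A, where Mii is the 2×2 principal minor of A obtained by deleting row i and column i.
tr A = (-3) + (-2) + (-5) = -10; M11 = (-2)·(-5) - (-6)·0 = 10 - 0 = 10; M22 = (-3)·(-5) - 6·(-2) = 15 - (-12) = 27; M33 = (-3)·(-2) - (-3)·(-4) = 6 - 12 = -6; sum of minors = 31.
det A = (-3)·((-2)·(-5) - (-6)·0) - (-3)·((-4)·(-5) - (-6)·(-2)) + 6·((-4)·0 - (-2)·(-2)) = (-3)·10 - (-3)·8 + 6·(-4) = -30.
So p(s) = det(sI - A) = s^3 + 10s^2 + 31s + 30.
Rational-root test: any integer root divides 30. Testing small divisors, s = -2 works: p(-2) = -8 + 40 + (-62) + 30 = 0, so (s + 2) is a factor.
Dividing, p(s) = (s + 2)(s^2 + 8s + 15).
Factor s^2 + 8s + 15: two numbers with sum -8 and product 15 are -3 and -5, so s^2 + 8s + 15 = (s + 3)(s + 5).
Hence p(s) = (s + 2) (s + 3) (s + 5), with roots -5, -3, -2.
The eigenvalues -5, -3, -2 are distinct and real, so A is diagonalisable and x(t) = e^{At} x(0) = V diag(e^{λ_i t}) V^{-1} x(0), where the columns of V are the eigenvectors.
λ = -5: A - (-5)I = [[2, -3, 6], [-4, 3, -6], [-2, 0, 0]]. v must be orthogonal to every row; (row 1) × (row 2) = [0, -12, -6], so take v_1 = [0, 2, 1]^T.
λ = -3: A - (-3)I = [[0, -3, 6], [-4, 1, -6], [-2, 0, -2]]. v must be orthogonal to every row; (row 1) × (row 2) = [12, -24, -12], so take v_2 = [1, -2, -1]^T.
λ = -2: A - (-2)I = [[-1, -3, 6], [-4, 0, -6], [-2, 0, -3]]. v must be orthogonal to every row; (row 1) × (row 2) = [18, -30, -12], so take v_3 = [3, -5, -2]^T.
V = [v_1 v_2 v_3] = [[0, 1, 3], [2, -2, -5], [1, -1, -2]] has det V = -1, so V^{-1} = adj(V)/det V = [[1, 1, -1], [1, 3, -6], [0, -1, 2]].
Modal coordinates z(0) = V^{-1} x(0): 1·2 + 1·2 + (-1)·(-1) = 5; 1·2 + 3·2 + (-6)·(-1) = 14; 0·2 + (-1)·2 + 2·(-1) = -4; so z(0) = [5, 14, -4]^T.
x_2(t) = Σ_i (v_i)_2 · z_i(0) · e^{λ_i t} (row 2 of V times the modal terms).
x_2(0.25) = 2·5·e^{-5·0.25} + (-2)·14·e^{-3·0.25} + (-5)·(-4)·e^{-2·0.25} = 10·0.286505 + (-28)·0.472367 + 20·0.606531 = 1.7694.

1.7694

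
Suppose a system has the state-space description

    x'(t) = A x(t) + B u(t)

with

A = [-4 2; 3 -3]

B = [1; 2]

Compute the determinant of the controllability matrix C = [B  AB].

-3

AB = [[0], [-3]]
Controllability matrix C = [B  AB] = [[1, 0], [2, -3]]
det(C) = 1·(-3) - 0·2 = -3 - 0 = -3
Since det(C) ≠ 0, rank(C) = 2 and the system is completely controllable.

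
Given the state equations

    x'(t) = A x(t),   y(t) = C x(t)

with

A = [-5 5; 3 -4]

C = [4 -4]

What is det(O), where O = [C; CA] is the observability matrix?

16

CA = [[-32, 36]]
Observability matrix O = [C; CA] = [[4, -4], [-32, 36]]
det(O) = 4·36 - (-4)·(-32) = 144 - 128 = 16
Since det(O) ≠ 0, rank(O) = 2 and the system is completely observable.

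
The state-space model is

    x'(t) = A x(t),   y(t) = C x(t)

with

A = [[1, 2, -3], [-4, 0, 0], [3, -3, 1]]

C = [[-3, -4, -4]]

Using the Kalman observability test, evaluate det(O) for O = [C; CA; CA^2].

CA = [[1, 6, 5]]
CA^2 = [[-8, -13, 2]]
Observability matrix O = [C; CA; CA^2] = [[-3, -4, -4], [1, 6, 5], [-8, -13, 2]]
Expanding along the first row, det(O) = (-3)·(6·2 - 5·(-13)) - (-4)·(1·2 - 5·(-8)) + (-4)·(1·(-13) - 6·(-8)) = (-3)·77 - (-4)·42 + (-4)·35 = -203
Since det(O) ≠ 0, rank(O) = 3 and the system is completely observable.

-203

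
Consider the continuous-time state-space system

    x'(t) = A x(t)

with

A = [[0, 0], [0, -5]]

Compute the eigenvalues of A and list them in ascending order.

-5, 0

det(sI - A) = s^2 - (tr A)s + det A, with tr A = 0 + (-5) = -5 and det A = 0·(-5) - 0·0 = 0 - 0 = 0.
So p(s) = det(sI - A) = s^2 + 5s.
Factor s^2 + 5s: two numbers with sum -5 and product 0 are 0 and -5, so s^2 + 5s = s(s + 5).
Hence p(s) = s (s + 5), with roots -5, 0.
At least one eigenvalue has non-negative real part, so the system is not asymptotically stable.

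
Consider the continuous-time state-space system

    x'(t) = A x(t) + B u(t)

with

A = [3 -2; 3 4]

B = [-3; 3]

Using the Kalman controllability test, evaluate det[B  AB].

36

AB = [[-15], [3]]
Controllability matrix C = [B  AB] = [[-3, -15], [3, 3]]
det(C) = (-3)·3 - (-15)·3 = -9 - (-45) = 36
Since det(C) ≠ 0, rank(C) = 2 and the system is completely controllable.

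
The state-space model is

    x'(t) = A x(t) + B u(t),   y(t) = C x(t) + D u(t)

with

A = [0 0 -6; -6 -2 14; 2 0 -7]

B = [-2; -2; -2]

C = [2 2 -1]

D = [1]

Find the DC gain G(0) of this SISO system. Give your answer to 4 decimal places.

-4.6667

G(0) = C(-A)^{-1}B + D = -C A^{-1} B + D.
det A = -24, so A^{-1} = (1/-24)·adj(A) = [[-7/12, 0, 1/2], [7/12, -1/2, -3/2], [-1/6, 0, 0]]
A^{-1} B = [1/6, 17/6, 1/3]^T
C A^{-1} B = 17/3
G(0) = D - C A^{-1} B = 1 - (17/3) = -14/3 ≈ -4.6667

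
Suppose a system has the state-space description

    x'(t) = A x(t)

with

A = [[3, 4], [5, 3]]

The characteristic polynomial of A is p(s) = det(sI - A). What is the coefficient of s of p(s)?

For a 2×2 matrix, det(sI - A) = s^2 - (tr A)s + det A.
tr A = 6, det A = -11.
So p(s) = s^2 - 6s - 11.
The coefficient of s is -6.

-6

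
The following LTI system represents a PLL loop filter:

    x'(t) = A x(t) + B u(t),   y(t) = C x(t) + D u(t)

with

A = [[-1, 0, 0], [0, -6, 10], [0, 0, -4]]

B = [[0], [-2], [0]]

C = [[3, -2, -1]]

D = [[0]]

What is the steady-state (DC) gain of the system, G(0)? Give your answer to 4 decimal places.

G(0) = C(-A)^{-1}B + D = -C A^{-1} B + D.
det A = -24, so A^{-1} = (1/-24)·adj(A) = [[-1, 0, 0], [0, -1/6, -5/12], [0, 0, -1/4]]
A^{-1} B = [0, 1/3, 0]^T
C A^{-1} B = -2/3
G(0) = D - C A^{-1} B = 0 - (-2/3) = 2/3 ≈ 0.6667

0.6667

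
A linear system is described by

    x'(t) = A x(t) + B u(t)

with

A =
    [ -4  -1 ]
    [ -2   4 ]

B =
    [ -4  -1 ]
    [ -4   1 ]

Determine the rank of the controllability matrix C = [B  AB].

2

AB = [[20, 3], [-8, 6]]
Controllability matrix C = [B  AB] = [[-4, -1, 20, 3], [-4, 1, -8, 6]]
Take the 2×2 submatrix of C formed by columns 1, 2: [[-4, -1], [-4, 1]]. Its determinant is (-4)·1 - (-1)·(-4) = -4 - 4 = -8 ≠ 0.
So rank(C) ≥ 2; since C has 2 rows, rank(C) = 2.
rank(C) = 2 = n, so the pair (A, B) is completely controllable.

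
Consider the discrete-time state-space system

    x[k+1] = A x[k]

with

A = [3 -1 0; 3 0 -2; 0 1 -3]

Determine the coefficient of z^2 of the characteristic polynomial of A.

0

Expand det(zI - A) for the 3×3 matrix.
p(z) = z^3 - 4z + 3.
(Check: constant term = det(-A) = (-1)^3 det A = 3; coefficient of z^2 = -tr A = 0.)
The coefficient of z^2 is 0.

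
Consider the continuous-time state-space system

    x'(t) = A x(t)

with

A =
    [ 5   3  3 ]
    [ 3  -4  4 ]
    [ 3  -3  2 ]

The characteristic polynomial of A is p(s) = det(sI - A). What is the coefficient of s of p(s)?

-24

Expand det(sI - A) for the 3×3 matrix.
p(s) = s^3 - 3s^2 - 24s - 47.
(Check: constant term = det(-A) = (-1)^3 det A = -47; coefficient of s^2 = -tr A = -3.)
The coefficient of s is -24.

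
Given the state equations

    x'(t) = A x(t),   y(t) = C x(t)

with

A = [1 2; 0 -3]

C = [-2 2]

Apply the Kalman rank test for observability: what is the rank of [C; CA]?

CA = [[-2, -10]]
Observability matrix O = [C; CA] = [[-2, 2], [-2, -10]]
det(O) = (-2)·(-10) - 2·(-2) = 20 - (-4) = 24 ≠ 0, so rank(O) = 2.
rank(O) = 2 = n, so the pair (A, C) is completely observable.

2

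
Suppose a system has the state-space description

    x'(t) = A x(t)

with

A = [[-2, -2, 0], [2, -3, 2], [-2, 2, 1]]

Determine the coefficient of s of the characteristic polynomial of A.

1

Expand det(sI - A) for the 3×3 matrix.
p(s) = s^3 + 4s^2 + s - 26.
(Check: constant term = det(-A) = (-1)^3 det A = -26; coefficient of s^2 = -tr A = 4.)
The coefficient of s is 1.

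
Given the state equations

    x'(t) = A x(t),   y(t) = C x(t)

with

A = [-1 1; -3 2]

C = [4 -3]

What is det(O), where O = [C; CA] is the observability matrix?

7

CA = [[5, -2]]
Observability matrix O = [C; CA] = [[4, -3], [5, -2]]
det(O) = 4·(-2) - (-3)·5 = -8 - (-15) = 7
Since det(O) ≠ 0, rank(O) = 2 and the system is completely observable.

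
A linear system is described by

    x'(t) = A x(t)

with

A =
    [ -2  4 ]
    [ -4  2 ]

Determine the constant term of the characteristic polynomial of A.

For a 2×2 matrix, det(sI - A) = s^2 - (tr A)s + det A.
tr A = 0, det A = 12.
So p(s) = s^2 + 12.
The constant term is 12.

12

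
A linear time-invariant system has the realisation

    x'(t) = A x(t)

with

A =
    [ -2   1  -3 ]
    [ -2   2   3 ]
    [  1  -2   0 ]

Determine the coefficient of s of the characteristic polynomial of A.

Expand det(sI - A) for the 3×3 matrix.
p(s) = s^3 + 7s + 15.
(Check: constant term = det(-A) = (-1)^3 det A = 15; coefficient of s^2 = -tr A = 0.)
The coefficient of s is 7.

7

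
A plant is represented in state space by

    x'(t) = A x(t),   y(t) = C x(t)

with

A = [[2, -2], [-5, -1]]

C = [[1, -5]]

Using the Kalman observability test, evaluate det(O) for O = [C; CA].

CA = [[27, 3]]
Observability matrix O = [C; CA] = [[1, -5], [27, 3]]
det(O) = 1·3 - (-5)·27 = 3 - (-135) = 138
Since det(O) ≠ 0, rank(O) = 2 and the system is completely observable.

138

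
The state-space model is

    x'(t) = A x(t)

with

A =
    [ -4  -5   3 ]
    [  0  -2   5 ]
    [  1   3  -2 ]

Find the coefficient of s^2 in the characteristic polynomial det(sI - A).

Expand det(sI - A) for the 3×3 matrix.
p(s) = s^3 + 8s^2 + 2s - 25.
(Check: constant term = det(-A) = (-1)^3 det A = -25; coefficient of s^2 = -tr A = 8.)
The coefficient of s^2 is 8.

8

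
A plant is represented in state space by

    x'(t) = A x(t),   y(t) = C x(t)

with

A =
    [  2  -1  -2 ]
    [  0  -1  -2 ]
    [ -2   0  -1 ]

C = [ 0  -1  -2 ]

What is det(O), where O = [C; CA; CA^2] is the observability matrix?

CA = [[4, 1, 4]]
CA^2 = [[0, -5, -14]]
Observability matrix O = [C; CA; CA^2] = [[0, -1, -2], [4, 1, 4], [0, -5, -14]]
Expanding along the first row, det(O) = 0·(1·(-14) - 4·(-5)) - (-1)·(4·(-14) - 4·0) + (-2)·(4·(-5) - 1·0) = 0·6 - (-1)·(-56) + (-2)·(-20) = -16
Since det(O) ≠ 0, rank(O) = 3 and the system is completely observable.

-16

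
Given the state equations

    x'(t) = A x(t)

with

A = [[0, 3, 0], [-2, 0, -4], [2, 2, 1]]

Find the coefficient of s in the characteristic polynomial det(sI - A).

14

Expand det(sI - A) for the 3×3 matrix.
p(s) = s^3 - s^2 + 14s + 18.
(Check: constant term = det(-A) = (-1)^3 det A = 18; coefficient of s^2 = -tr A = -1.)
The coefficient of s is 14.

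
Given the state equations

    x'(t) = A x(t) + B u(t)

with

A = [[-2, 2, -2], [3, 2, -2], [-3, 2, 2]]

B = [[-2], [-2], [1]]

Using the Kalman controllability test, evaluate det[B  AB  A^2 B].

-540

AB = [[-2], [-12], [4]]
A^2B = [[-28], [-38], [-10]]
Controllability matrix C = [B  AB  A^2B] = [[-2, -2, -28], [-2, -12, -38], [1, 4, -10]]
Expanding along the first row, det(C) = (-2)·((-12)·(-10) - (-38)·4) - (-2)·((-2)·(-10) - (-38)·1) + (-28)·((-2)·4 - (-12)·1) = (-2)·272 - (-2)·58 + (-28)·4 = -540
Since det(C) ≠ 0, rank(C) = 3 and the system is completely controllable.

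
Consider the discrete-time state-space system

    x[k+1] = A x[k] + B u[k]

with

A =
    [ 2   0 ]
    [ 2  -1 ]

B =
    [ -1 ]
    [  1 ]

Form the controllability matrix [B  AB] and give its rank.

AB = [[-2], [-3]]
Controllability matrix C = [B  AB] = [[-1, -2], [1, -3]]
det(C) = (-1)·(-3) - (-2)·1 = 3 - (-2) = 5 ≠ 0, so rank(C) = 2.
rank(C) = 2 = n, so the pair (A, B) is completely controllable.

2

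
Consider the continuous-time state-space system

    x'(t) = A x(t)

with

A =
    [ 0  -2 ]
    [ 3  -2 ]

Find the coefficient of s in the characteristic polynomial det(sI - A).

For a 2×2 matrix, det(sI - A) = s^2 - (tr A)s + det A.
tr A = -2, det A = 6.
So p(s) = s^2 + 2s + 6.
The coefficient of s is 2.

2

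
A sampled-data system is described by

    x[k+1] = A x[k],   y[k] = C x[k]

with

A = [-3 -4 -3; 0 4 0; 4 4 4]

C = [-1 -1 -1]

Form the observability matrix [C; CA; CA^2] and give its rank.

CA = [[-1, -4, -1]]
CA^2 = [[-1, -16, -1]]
Observability matrix O = [C; CA; CA^2] = [[-1, -1, -1], [-1, -4, -1], [-1, -16, -1]]
The columns c1, c2, c3 of O are linearly dependent: -c1 + c3 = 0 (check each entry), so rank(O) ≤ 2.
The 2×2 minor from rows 1, 2, columns 1, 2 is (-1)·(-4) - (-1)·(-1) = 4 - 1 = 3 ≠ 0, so rank(O) = 2.
rank(O) = 2 < n = 3, so the pair (A, C) is not completely observable.

2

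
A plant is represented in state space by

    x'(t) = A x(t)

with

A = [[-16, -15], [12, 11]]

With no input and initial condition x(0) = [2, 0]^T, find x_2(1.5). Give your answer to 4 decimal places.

det(sI - A) = s^2 - (tr A)s + det A, with tr A = (-16) + 11 = -5 and det A = (-16)·11 - (-15)·12 = -176 - (-180) = 4.
So p(s) = det(sI - A) = s^2 + 5s + 4.
Factor s^2 + 5s + 4: two numbers with sum -5 and product 4 are -1 and -4, so s^2 + 5s + 4 = (s + 1)(s + 4).
Hence p(s) = (s + 1) (s + 4), with roots -4, -1.
The eigenvalues -4, -1 are distinct and real, so A is diagonalisable and x(t) = e^{At} x(0) = V diag(e^{λ_i t}) V^{-1} x(0), where the columns of V are the eigenvectors.
λ = -4: A - (-4)I = [[-12, -15], [12, 15]]. Row 1 gives (-12)·v1 + (-15)·v2 = 0, so take v_1 = [5, -4]^T.
λ = -1: A - (-1)I = [[-15, -15], [12, 12]]. Row 1 gives (-15)·v1 + (-15)·v2 = 0, so take v_2 = [1, -1]^T.
V = [v_1 v_2] = [[5, 1], [-4, -1]] has det V = -1, so V^{-1} = adj(V)/det V = [[1, 1], [-4, -5]].
Modal coordinates z(0) = V^{-1} x(0): 1·2 + 1·0 = 2; (-4)·2 + (-5)·0 = -8; so z(0) = [2, -8]^T.
x_2(t) = Σ_i (v_i)_2 · z_i(0) · e^{λ_i t} (row 2 of V times the modal terms).
x_2(1.5) = (-4)·2·e^{-4·1.5} + (-1)·(-8)·e^{-1·1.5} = (-8)·0.002479 + 8·0.223130 = 1.7652.

1.7652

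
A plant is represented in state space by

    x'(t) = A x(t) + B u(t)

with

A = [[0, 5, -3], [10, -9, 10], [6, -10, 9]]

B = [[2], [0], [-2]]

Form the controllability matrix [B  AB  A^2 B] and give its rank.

AB = [[6], [0], [-6]]
A^2B = [[18], [0], [-18]]
Controllability matrix C = [B  AB  A^2B] = [[2, 6, 18], [0, 0, 0], [-2, -6, -18]]
Every column of C is a scalar multiple of column 1 = [2, 0, -2] (multipliers 1, 3, 9), so the columns span a one-dimensional space.
C ≠ 0, hence rank(C) = 1.
rank(C) = 1 < n = 3, so the pair (A, B) is not completely controllable.

1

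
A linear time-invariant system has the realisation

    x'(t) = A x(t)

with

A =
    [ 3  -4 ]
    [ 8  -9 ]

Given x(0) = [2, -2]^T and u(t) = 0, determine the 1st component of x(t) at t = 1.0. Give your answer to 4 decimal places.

det(sI - A) = s^2 - (tr A)s + det A, with tr A = 3 + (-9) = -6 and det A = 3·(-9) - (-4)·8 = -27 - (-32) = 5.
So p(s) = det(sI - A) = s^2 + 6s + 5.
Factor s^2 + 6s + 5: two numbers with sum -6 and product 5 are -1 and -5, so s^2 + 6s + 5 = (s + 1)(s + 5).
Hence p(s) = (s + 1) (s + 5), with roots -5, -1.
The eigenvalues -5, -1 are distinct and real, so A is diagonalisable and x(t) = e^{At} x(0) = V diag(e^{λ_i t}) V^{-1} x(0), where the columns of V are the eigenvectors.
λ = -5: A - (-5)I = [[8, -4], [8, -4]]. Row 1 gives 8·v1 + (-4)·v2 = 0, so take v_1 = [-1, -2]^T.
λ = -1: A - (-1)I = [[4, -4], [8, -8]]. Row 1 gives 4·v1 + (-4)·v2 = 0, so take v_2 = [-1, -1]^T.
V = [v_1 v_2] = [[-1, -1], [-2, -1]] has det V = -1, so V^{-1} = adj(V)/det V = [[1, -1], [-2, 1]].
Modal coordinates z(0) = V^{-1} x(0): 1·2 + (-1)·(-2) = 4; (-2)·2 + 1·(-2) = -6; so z(0) = [4, -6]^T.
x_1(t) = Σ_i (v_i)_1 · z_i(0) · e^{λ_i t} (row 1 of V times the modal terms).
x_1(1.0) = (-1)·4·e^{-5·1.0} + (-1)·(-6)·e^{-1·1.0} = (-4)·0.006738 + 6·0.367879 = 2.1803.

2.1803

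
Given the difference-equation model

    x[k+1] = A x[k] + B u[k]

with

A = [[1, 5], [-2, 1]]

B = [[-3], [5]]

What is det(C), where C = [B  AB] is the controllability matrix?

-143

AB = [[22], [11]]
Controllability matrix C = [B  AB] = [[-3, 22], [5, 11]]
det(C) = (-3)·11 - 22·5 = -33 - 110 = -143
Since det(C) ≠ 0, rank(C) = 2 and the system is completely controllable.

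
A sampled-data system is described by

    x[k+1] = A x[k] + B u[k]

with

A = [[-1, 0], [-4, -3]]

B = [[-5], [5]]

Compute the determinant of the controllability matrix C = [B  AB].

-50

AB = [[5], [5]]
Controllability matrix C = [B  AB] = [[-5, 5], [5, 5]]
det(C) = (-5)·5 - 5·5 = -25 - 25 = -50
Since det(C) ≠ 0, rank(C) = 2 and the system is completely controllable.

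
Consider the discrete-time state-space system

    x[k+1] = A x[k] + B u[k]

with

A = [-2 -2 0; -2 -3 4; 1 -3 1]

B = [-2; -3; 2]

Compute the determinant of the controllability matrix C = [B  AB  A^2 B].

AB = [[10], [21], [9]]
A^2B = [[-62], [-47], [-44]]
Controllability matrix C = [B  AB  A^2B] = [[-2, 10, -62], [-3, 21, -47], [2, 9, -44]]
Expanding along the first row, det(C) = (-2)·(21·(-44) - (-47)·9) - 10·((-3)·(-44) - (-47)·2) + (-62)·((-3)·9 - 21·2) = (-2)·(-501) - 10·226 + (-62)·(-69) = 3020
Since det(C) ≠ 0, rank(C) = 3 and the system is completely controllable.

3020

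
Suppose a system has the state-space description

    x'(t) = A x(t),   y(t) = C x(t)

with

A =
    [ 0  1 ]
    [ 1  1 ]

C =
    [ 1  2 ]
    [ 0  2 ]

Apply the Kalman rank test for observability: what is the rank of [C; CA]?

CA = [[2, 3], [2, 2]]
Observability matrix O = [C; CA] = [[1, 2], [0, 2], [2, 3], [2, 2]]
Take the 2×2 submatrix of O formed by rows 1, 2: [[1, 2], [0, 2]]. Its determinant is 1·2 - 2·0 = 2 - 0 = 2 ≠ 0.
So rank(O) ≥ 2; since O has 2 columns, rank(O) = 2.
rank(O) = 2 = n, so the pair (A, C) is completely observable.

2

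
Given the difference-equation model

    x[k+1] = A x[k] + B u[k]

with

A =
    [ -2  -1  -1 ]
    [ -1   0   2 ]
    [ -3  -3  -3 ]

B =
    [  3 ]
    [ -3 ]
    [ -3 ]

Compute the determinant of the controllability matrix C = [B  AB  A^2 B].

-486

AB = [[0], [-9], [9]]
A^2B = [[0], [18], [0]]
Controllability matrix C = [B  AB  A^2B] = [[3, 0, 0], [-3, -9, 18], [-3, 9, 0]]
Expanding along the first row, det(C) = 3·((-9)·0 - 18·9) - 0·((-3)·0 - 18·(-3)) + 0·((-3)·9 - (-9)·(-3)) = 3·(-162) - 0·54 + 0·(-54) = -486
Since det(C) ≠ 0, rank(C) = 3 and the system is completely controllable.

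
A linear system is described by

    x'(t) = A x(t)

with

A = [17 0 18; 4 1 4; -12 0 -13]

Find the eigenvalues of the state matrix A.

-1, 1, 5

det(sI - A) = s^3 - (tr A)s^2 + (M11 + M22 + M33)s - det A, where Mii is the 2×2 principal minor of A obtained by deleting row i and column i.
tr A = 17 + 1 + (-13) = 5; M11 = 1·(-13) - 4·0 = -13 - 0 = -13; M22 = 17·(-13) - 18·(-12) = -221 - (-216) = -5; M33 = 17·1 - 0·4 = 17 - 0 = 17; sum of minors = -1.
det A = 17·(1·(-13) - 4·0) - 0·(4·(-13) - 4·(-12)) + 18·(4·0 - 1·(-12)) = 17·(-13) - 0·(-4) + 18·12 = -5.
So p(s) = det(sI - A) = s^3 - 5s^2 - s + 5.
Rational-root test: any integer root divides 5. Testing small divisors, s = -1 works: p(-1) = -1 + (-5) + 1 + 5 = 0, so (s + 1) is a factor.
Dividing, p(s) = (s + 1)(s^2 - 6s + 5).
Factor s^2 - 6s + 5: two numbers with sum 6 and product 5 are 5 and 1, so s^2 - 6s + 5 = (s - 5)(s - 1).
Hence p(s) = (s - 5) (s - 1) (s + 1), with roots -1, 1, 5.
At least one eigenvalue has non-negative real part, so the system is not asymptotically stable.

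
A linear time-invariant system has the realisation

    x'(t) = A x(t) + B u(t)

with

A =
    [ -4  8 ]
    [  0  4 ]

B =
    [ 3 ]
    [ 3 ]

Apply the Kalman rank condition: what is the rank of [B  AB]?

AB = [[12], [12]]
Controllability matrix C = [B  AB] = [[3, 12], [3, 12]]
Every column of C is a scalar multiple of column 1 = [3, 3] (multipliers 1, 4), so the columns span a one-dimensional space.
C ≠ 0, hence rank(C) = 1.
rank(C) = 1 < n = 2, so the pair (A, B) is not completely controllable.

1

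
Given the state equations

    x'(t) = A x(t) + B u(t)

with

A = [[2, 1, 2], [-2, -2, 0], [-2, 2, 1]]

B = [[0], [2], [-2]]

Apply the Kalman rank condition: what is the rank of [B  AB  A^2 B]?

AB = [[-2], [-4], [2]]
A^2B = [[-4], [12], [-2]]
Controllability matrix C = [B  AB  A^2B] = [[0, -2, -4], [2, -4, 12], [-2, 2, -2]]
det(C) = 0·((-4)·(-2) - 12·2) - (-2)·(2·(-2) - 12·(-2)) + (-4)·(2·2 - (-4)·(-2)) = 0·(-16) - (-2)·20 + (-4)·(-4) = 56 ≠ 0, so rank(C) = 3.
rank(C) = 3 = n, so the pair (A, B) is completely controllable.

3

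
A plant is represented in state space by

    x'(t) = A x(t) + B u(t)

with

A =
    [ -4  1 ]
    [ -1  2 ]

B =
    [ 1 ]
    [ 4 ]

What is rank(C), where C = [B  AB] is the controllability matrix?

2

AB = [[0], [7]]
Controllability matrix C = [B  AB] = [[1, 0], [4, 7]]
det(C) = 1·7 - 0·4 = 7 - 0 = 7 ≠ 0, so rank(C) = 2.
rank(C) = 2 = n, so the pair (A, B) is completely controllable.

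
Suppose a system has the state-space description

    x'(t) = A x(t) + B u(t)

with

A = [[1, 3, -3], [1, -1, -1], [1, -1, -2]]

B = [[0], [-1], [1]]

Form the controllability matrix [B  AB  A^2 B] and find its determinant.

51

AB = [[-6], [0], [-1]]
A^2B = [[-3], [-5], [-4]]
Controllability matrix C = [B  AB  A^2B] = [[0, -6, -3], [-1, 0, -5], [1, -1, -4]]
Expanding along the first row, det(C) = 0·(0·(-4) - (-5)·(-1)) - (-6)·((-1)·(-4) - (-5)·1) + (-3)·((-1)·(-1) - 0·1) = 0·(-5) - (-6)·9 + (-3)·1 = 51
Since det(C) ≠ 0, rank(C) = 3 and the system is completely controllable.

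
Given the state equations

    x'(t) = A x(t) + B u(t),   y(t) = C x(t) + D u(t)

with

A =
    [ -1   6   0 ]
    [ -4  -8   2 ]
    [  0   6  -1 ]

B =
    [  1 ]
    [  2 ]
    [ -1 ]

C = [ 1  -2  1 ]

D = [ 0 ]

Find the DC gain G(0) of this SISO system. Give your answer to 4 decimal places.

-2.0000

G(0) = C(-A)^{-1}B + D = -C A^{-1} B + D.
det A = -20, so A^{-1} = (1/-20)·adj(A) = [[1/5, -3/10, -3/5], [1/5, -1/20, -1/10], [6/5, -3/10, -8/5]]
A^{-1} B = [1/5, 1/5, 11/5]^T
C A^{-1} B = 2
G(0) = D - C A^{-1} B = 0 - (2) = -2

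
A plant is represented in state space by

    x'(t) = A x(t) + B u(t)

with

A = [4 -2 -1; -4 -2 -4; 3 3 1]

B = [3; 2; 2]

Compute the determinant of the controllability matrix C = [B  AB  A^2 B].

9334

AB = [[6], [-24], [17]]
A^2B = [[55], [-44], [-37]]
Controllability matrix C = [B  AB  A^2B] = [[3, 6, 55], [2, -24, -44], [2, 17, -37]]
Expanding along the first row, det(C) = 3·((-24)·(-37) - (-44)·17) - 6·(2·(-37) - (-44)·2) + 55·(2·17 - (-24)·2) = 3·1636 - 6·14 + 55·82 = 9334
Since det(C) ≠ 0, rank(C) = 3 and the system is completely controllable.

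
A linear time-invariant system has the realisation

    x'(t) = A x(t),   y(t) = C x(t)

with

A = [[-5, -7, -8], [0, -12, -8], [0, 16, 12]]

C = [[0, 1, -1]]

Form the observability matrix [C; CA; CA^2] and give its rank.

CA = [[0, -28, -20]]
CA^2 = [[0, 16, -16]]
Observability matrix O = [C; CA; CA^2] = [[0, 1, -1], [0, -28, -20], [0, 16, -16]]
Column 1 of O is identically zero, so rank(O) ≤ 2.
The 2×2 minor from rows 1, 2, columns 2, 3 is 1·(-20) - (-1)·(-28) = -20 - 28 = -48 ≠ 0, so rank(O) = 2.
rank(O) = 2 < n = 3, so the pair (A, C) is not completely observable.

2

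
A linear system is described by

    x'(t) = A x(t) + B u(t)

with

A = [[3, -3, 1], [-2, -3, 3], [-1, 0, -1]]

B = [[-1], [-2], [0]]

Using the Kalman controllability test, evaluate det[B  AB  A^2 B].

9

AB = [[3], [8], [1]]
A^2B = [[-14], [-27], [-4]]
Controllability matrix C = [B  AB  A^2B] = [[-1, 3, -14], [-2, 8, -27], [0, 1, -4]]
Expanding along the first row, det(C) = (-1)·(8·(-4) - (-27)·1) - 3·((-2)·(-4) - (-27)·0) + (-14)·((-2)·1 - 8·0) = (-1)·(-5) - 3·8 + (-14)·(-2) = 9
Since det(C) ≠ 0, rank(C) = 3 and the system is completely controllable.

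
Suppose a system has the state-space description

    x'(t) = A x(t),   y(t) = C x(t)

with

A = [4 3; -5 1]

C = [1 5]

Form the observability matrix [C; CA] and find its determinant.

113

CA = [[-21, 8]]
Observability matrix O = [C; CA] = [[1, 5], [-21, 8]]
det(O) = 1·8 - 5·(-21) = 8 - (-105) = 113
Since det(O) ≠ 0, rank(O) = 2 and the system is completely observable.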